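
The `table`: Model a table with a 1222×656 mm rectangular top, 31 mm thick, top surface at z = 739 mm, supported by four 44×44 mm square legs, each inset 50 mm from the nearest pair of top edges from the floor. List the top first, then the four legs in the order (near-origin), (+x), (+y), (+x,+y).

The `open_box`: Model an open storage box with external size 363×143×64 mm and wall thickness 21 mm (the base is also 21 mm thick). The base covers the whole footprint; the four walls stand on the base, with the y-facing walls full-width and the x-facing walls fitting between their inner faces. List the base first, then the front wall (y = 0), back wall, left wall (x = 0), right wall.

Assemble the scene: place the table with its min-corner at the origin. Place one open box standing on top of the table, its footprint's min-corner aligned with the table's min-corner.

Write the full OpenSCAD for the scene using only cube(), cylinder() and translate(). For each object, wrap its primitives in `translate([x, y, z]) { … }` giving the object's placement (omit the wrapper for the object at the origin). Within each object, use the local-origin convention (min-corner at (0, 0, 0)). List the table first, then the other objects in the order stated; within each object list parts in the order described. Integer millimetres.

translate([0, 0, 708]) cube([1222, 656, 31]);
translate([50, 50, 0]) cube([44, 44, 708]);
translate([1128, 50, 0]) cube([44, 44, 708]);
translate([50, 562, 0]) cube([44, 44, 708]);
translate([1128, 562, 0]) cube([44, 44, 708]);
translate([0, 0, 739]) {
  cube([363, 143, 21]);
  translate([0, 0, 21]) cube([363, 21, 43]);
  translate([0, 122, 21]) cube([363, 21, 43]);
  translate([0, 21, 21]) cube([21, 101, 43]);
  translate([342, 21, 21]) cube([21, 101, 43]);
}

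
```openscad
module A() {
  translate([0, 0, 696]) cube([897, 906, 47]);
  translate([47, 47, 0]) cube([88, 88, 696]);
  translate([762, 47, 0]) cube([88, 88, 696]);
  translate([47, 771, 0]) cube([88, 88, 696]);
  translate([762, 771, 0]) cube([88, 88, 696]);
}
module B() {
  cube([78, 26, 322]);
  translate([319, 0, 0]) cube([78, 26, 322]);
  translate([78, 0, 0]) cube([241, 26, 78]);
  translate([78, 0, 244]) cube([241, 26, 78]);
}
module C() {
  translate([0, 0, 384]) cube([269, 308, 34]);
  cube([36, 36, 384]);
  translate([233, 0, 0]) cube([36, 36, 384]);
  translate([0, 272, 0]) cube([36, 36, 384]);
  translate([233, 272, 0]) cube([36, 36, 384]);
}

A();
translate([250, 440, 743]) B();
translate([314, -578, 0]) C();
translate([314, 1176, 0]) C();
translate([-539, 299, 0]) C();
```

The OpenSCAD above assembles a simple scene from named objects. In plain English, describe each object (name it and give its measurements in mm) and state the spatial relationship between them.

A is a table: top 897 mm (x) × 906 mm (y), 47 mm thick, upper face at z = 743 mm, on four 88×88 mm square legs, each inset 47 mm from the nearest pair of top edges, running from z = 0 to the bottom of the top.

B is a picture frame with a 241×166 mm rectangular opening (x by z) and a uniform 78 mm border on every side. Frame depth is 26 mm along y. It is built from two vertical stiles running the full outside height and two horizontal rails spanning the gap between the stiles.

C is a four-legged stool. The seat is 269×308 mm, 34 mm thick, top at z = 418 mm. It stands on four square legs, each 36×36 mm in cross-section, from z = 0 to the seat underside, each flush with a corner of the seat.

The picture frame is on top of the table, centred. Three stools sit around the table at the −y, +y, −x sides.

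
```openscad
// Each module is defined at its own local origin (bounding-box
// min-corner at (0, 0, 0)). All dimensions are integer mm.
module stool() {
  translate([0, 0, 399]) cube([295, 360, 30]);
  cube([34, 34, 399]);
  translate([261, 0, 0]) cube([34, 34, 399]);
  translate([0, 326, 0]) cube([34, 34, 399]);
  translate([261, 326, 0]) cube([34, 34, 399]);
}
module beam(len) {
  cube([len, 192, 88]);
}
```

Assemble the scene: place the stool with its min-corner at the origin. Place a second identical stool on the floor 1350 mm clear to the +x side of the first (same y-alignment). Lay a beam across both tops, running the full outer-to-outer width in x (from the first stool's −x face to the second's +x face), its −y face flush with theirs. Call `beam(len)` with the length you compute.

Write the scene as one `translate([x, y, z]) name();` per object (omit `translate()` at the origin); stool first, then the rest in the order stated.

stool();
translate([1645, 0, 0]) stool();
translate([0, 0, 429]) beam(1940);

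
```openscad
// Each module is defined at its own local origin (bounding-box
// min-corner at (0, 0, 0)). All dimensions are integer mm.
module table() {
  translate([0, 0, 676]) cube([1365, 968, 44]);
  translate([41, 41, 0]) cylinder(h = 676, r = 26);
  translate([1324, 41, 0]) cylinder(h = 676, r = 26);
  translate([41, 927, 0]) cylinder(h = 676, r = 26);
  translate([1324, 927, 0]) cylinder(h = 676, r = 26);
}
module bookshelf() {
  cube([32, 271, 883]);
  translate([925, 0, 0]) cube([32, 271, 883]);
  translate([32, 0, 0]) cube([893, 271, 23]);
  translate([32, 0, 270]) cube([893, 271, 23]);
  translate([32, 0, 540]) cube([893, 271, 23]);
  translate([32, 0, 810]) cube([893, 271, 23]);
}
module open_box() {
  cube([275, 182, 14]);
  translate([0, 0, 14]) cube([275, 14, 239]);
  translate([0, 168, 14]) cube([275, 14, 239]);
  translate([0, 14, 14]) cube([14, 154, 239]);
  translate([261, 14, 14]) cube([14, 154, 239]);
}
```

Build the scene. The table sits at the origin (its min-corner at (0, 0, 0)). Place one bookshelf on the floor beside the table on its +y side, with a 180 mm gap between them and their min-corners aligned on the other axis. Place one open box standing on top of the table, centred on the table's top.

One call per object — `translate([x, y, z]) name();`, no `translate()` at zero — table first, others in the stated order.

table();
translate([0, 1148, 0]) bookshelf();
translate([545, 393, 720]) open_box();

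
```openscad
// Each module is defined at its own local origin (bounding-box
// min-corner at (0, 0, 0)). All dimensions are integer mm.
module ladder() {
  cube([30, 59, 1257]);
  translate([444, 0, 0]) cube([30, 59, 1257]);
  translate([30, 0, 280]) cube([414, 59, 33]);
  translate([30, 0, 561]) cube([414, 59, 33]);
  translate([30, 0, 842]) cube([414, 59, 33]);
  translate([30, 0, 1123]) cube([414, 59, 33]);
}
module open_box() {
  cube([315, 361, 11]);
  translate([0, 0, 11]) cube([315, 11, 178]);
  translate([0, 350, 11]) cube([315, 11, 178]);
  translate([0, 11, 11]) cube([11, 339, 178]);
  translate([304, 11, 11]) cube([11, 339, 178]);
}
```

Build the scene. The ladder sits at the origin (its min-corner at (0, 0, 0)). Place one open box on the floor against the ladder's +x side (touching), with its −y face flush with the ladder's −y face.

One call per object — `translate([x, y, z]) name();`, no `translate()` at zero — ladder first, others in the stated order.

ladder();
translate([474, 0, 0]) open_box();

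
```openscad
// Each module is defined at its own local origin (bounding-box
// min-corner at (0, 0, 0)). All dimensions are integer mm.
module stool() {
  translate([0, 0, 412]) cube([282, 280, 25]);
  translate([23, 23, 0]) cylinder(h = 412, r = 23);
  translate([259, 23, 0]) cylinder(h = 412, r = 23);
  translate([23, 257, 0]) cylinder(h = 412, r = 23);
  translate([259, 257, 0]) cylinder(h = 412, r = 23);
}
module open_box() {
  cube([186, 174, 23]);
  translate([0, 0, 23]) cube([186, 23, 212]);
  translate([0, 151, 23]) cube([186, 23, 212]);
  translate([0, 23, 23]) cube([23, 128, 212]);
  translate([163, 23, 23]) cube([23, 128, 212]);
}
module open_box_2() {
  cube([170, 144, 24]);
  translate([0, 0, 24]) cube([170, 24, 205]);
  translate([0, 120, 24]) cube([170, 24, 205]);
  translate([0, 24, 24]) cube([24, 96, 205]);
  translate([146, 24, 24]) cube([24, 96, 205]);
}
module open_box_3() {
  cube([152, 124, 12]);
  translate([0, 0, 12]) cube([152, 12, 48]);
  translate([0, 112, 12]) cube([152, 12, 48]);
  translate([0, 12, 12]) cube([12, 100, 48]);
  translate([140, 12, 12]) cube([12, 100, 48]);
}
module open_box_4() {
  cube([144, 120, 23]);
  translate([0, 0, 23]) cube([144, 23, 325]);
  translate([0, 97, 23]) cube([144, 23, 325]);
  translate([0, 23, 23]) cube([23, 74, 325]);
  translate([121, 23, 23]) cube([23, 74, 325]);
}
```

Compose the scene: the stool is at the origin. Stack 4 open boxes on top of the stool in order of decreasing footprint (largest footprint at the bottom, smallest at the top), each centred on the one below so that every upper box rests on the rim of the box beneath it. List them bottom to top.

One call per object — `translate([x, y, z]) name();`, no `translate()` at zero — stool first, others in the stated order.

stool();
translate([48, 53, 437]) open_box();
translate([56, 68, 672]) open_box_2();
translate([65, 78, 901]) open_box_3();
translate([69, 80, 961]) open_box_4();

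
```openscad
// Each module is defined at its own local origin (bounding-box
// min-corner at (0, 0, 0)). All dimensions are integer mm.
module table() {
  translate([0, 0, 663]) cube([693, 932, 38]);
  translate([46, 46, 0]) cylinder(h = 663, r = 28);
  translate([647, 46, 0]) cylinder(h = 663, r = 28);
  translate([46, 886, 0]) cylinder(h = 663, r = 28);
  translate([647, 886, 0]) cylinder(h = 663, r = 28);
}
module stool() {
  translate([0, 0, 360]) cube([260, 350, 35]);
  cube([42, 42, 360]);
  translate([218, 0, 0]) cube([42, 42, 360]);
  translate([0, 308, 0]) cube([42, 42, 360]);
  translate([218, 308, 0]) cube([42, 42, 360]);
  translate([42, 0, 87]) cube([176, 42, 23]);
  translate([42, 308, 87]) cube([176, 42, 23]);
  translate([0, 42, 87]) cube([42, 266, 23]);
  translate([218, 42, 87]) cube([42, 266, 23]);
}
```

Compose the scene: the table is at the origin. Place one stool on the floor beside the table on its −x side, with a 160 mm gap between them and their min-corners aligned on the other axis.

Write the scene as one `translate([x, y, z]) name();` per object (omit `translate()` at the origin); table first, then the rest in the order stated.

table();
translate([-420, 0, 0]) stool();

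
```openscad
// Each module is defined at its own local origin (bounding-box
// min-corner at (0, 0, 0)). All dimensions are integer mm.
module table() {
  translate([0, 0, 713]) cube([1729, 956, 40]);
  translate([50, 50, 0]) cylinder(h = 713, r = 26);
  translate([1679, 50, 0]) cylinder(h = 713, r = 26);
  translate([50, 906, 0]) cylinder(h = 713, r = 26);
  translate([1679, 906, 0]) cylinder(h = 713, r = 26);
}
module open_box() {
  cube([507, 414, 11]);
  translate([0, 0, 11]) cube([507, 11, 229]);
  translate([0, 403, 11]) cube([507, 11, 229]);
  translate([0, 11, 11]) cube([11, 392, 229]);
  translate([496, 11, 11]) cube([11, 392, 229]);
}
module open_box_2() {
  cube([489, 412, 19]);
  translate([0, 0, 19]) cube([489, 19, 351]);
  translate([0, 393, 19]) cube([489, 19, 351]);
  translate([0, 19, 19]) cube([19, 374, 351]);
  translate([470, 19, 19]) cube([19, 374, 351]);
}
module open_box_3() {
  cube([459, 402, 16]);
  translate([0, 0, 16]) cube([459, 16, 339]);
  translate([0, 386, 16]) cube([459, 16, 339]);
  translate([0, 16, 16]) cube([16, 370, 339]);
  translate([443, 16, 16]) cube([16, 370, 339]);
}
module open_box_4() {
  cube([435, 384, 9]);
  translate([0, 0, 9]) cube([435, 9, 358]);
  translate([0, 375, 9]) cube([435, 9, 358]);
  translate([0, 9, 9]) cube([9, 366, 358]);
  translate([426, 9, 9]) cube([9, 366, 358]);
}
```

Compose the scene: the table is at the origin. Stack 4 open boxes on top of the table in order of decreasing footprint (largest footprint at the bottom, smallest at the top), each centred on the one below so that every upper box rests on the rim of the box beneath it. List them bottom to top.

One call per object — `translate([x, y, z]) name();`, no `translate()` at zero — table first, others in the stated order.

table();
translate([611, 271, 753]) open_box();
translate([620, 272, 993]) open_box_2();
translate([635, 277, 1363]) open_box_3();
translate([647, 286, 1718]) open_box_4();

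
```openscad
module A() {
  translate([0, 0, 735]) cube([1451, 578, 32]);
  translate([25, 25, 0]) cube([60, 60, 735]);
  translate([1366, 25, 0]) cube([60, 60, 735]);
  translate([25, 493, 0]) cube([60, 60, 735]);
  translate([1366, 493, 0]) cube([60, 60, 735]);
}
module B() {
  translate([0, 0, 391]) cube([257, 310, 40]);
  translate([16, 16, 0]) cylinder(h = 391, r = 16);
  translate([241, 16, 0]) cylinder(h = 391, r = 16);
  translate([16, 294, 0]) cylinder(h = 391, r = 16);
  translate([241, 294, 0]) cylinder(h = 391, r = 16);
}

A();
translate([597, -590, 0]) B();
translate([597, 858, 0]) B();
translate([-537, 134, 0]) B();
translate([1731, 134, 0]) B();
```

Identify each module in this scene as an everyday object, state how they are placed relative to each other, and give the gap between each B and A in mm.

Each stool's nearest face is 280 mm from the table's bounding box.

A is a table. B is a stool. Four stools sit around the table at the −y, +y, −x, +x sides. The gap between each stool and the table is 280 mm.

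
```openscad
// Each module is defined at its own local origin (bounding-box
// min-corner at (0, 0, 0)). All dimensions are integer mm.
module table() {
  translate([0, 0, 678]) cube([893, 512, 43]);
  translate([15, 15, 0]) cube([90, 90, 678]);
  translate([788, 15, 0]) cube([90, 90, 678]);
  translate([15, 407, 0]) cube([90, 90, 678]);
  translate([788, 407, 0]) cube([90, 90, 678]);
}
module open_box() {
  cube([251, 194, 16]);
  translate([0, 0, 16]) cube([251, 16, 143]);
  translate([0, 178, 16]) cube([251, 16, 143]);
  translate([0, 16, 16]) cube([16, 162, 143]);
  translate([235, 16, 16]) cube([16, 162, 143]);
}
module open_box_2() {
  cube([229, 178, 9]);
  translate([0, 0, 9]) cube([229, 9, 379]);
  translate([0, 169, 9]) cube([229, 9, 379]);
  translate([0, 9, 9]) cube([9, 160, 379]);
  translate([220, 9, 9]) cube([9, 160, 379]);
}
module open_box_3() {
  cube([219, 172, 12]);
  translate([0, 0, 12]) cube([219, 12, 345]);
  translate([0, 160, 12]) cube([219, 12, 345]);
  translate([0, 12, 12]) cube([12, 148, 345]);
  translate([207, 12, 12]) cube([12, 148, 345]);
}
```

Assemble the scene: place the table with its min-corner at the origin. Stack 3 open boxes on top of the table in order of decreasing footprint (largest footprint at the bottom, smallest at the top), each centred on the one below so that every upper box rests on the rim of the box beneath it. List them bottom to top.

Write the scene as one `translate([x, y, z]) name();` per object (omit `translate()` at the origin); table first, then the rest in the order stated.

table();
translate([321, 159, 721]) open_box();
translate([332, 167, 880]) open_box_2();
translate([337, 170, 1268]) open_box_3();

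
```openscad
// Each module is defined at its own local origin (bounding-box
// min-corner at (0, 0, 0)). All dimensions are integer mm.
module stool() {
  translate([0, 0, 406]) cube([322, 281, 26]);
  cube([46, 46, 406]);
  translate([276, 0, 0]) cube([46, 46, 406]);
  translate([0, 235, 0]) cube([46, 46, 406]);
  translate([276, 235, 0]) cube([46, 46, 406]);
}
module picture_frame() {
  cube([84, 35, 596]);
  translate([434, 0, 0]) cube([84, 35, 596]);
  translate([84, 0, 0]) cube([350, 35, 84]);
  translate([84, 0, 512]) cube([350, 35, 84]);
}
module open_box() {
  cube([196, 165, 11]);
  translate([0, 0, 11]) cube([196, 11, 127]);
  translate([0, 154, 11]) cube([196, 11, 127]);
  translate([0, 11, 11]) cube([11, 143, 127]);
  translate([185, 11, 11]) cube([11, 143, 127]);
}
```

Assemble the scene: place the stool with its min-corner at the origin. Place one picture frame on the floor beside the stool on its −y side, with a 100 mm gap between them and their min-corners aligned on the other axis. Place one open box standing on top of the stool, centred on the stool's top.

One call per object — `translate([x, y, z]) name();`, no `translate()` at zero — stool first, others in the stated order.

stool();
translate([0, -135, 0]) picture_frame();
translate([63, 58, 432]) open_box();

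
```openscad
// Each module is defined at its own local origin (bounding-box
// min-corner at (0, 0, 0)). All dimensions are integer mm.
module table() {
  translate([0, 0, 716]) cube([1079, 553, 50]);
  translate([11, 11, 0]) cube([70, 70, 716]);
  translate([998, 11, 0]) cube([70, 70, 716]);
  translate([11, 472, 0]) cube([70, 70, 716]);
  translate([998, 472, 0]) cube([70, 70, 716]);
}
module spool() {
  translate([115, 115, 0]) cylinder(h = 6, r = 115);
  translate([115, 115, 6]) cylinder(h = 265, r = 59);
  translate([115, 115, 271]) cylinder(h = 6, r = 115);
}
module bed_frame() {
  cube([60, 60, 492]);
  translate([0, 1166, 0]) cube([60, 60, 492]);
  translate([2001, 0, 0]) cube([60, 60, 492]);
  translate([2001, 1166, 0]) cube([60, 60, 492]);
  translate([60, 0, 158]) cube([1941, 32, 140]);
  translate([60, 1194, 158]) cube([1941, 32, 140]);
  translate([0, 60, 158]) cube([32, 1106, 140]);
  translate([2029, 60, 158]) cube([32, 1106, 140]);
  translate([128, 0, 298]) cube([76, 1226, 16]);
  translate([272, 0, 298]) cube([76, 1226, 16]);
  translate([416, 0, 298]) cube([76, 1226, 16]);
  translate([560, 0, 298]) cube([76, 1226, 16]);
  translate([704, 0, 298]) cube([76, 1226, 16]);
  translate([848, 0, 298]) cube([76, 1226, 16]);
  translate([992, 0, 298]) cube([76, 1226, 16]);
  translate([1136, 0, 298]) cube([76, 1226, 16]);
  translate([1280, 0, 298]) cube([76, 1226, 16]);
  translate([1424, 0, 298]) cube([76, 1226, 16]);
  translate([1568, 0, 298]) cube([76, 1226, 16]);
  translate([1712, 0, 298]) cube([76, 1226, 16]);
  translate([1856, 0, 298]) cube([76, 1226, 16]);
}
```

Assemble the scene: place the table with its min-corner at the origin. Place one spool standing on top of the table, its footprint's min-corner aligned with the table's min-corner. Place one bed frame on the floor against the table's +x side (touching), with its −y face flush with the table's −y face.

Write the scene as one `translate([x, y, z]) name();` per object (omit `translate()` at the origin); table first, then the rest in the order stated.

table();
translate([0, 0, 766]) spool();
translate([1079, 0, 0]) bed_frame();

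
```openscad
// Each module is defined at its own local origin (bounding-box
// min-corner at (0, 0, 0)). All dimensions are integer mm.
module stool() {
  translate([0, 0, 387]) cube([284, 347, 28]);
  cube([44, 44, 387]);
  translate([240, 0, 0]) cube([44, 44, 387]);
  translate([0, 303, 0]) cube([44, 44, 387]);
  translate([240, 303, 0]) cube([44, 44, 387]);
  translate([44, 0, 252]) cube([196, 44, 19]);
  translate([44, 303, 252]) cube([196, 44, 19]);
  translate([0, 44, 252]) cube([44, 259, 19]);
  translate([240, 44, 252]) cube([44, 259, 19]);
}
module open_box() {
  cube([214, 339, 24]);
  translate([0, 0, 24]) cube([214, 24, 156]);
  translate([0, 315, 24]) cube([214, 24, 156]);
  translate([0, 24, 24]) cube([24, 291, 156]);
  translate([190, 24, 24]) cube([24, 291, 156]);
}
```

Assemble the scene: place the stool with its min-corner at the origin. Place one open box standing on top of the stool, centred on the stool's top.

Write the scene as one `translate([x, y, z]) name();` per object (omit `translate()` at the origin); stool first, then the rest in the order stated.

stool();
translate([35, 4, 415]) open_box();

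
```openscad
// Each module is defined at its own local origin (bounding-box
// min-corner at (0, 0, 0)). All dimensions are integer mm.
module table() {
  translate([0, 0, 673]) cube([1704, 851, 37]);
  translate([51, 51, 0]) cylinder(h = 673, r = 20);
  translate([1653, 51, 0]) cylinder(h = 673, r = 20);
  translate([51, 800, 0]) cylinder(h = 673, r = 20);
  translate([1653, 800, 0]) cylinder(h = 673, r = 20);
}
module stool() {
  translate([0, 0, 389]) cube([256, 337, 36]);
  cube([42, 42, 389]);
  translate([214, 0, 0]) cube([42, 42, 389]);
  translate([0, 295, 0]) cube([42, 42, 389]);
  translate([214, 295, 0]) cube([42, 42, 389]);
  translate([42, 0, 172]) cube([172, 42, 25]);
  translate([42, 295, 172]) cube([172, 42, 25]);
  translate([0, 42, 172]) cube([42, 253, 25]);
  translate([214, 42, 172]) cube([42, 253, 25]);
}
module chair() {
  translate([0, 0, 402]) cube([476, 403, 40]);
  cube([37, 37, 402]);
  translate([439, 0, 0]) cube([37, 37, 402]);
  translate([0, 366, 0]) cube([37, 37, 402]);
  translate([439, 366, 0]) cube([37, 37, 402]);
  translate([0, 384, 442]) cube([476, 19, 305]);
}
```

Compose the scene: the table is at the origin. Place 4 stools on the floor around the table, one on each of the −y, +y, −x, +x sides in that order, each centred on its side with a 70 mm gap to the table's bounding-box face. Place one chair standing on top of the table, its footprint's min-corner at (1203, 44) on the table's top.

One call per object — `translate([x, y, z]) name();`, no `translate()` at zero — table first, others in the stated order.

table();
translate([724, -407, 0]) stool();
translate([724, 921, 0]) stool();
translate([-326, 257, 0]) stool();
translate([1774, 257, 0]) stool();
translate([1203, 44, 710]) chair();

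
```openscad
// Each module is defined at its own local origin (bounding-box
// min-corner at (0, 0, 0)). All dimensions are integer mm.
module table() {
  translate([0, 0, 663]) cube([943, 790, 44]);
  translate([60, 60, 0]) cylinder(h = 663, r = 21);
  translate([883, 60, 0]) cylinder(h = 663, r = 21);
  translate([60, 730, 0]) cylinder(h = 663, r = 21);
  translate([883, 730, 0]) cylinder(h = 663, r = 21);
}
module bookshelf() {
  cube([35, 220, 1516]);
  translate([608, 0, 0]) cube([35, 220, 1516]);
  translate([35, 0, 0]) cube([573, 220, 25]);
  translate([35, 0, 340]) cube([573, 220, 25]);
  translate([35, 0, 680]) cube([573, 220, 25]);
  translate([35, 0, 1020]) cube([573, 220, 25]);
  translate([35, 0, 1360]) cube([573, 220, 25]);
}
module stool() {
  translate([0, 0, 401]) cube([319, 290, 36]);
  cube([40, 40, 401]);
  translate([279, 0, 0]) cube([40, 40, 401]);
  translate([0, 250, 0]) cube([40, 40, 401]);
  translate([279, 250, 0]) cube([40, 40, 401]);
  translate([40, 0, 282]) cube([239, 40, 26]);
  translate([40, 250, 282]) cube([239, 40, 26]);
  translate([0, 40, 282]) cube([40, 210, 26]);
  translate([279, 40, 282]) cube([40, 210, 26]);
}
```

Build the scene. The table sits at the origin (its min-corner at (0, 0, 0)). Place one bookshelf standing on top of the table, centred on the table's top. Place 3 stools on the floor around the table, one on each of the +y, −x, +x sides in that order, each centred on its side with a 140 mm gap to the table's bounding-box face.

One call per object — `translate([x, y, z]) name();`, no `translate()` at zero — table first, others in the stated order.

table();
translate([150, 285, 707]) bookshelf();
translate([312, 930, 0]) stool();
translate([-459, 250, 0]) stool();
translate([1083, 250, 0]) stool();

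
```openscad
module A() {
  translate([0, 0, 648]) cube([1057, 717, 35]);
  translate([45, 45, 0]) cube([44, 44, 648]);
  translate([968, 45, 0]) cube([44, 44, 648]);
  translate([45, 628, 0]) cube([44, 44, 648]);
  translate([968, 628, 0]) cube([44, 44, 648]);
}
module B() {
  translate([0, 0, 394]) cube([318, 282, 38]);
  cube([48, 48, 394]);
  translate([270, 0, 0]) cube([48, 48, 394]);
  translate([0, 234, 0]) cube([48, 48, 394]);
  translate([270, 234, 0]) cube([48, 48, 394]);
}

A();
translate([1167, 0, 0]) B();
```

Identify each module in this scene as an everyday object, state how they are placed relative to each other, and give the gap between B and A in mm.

The stool's nearest face is 110 mm from the table's +x face.

A is a table. B is a stool. The stool is on the floor beside the table on its +x side. The gap between the stool and the table is 110 mm.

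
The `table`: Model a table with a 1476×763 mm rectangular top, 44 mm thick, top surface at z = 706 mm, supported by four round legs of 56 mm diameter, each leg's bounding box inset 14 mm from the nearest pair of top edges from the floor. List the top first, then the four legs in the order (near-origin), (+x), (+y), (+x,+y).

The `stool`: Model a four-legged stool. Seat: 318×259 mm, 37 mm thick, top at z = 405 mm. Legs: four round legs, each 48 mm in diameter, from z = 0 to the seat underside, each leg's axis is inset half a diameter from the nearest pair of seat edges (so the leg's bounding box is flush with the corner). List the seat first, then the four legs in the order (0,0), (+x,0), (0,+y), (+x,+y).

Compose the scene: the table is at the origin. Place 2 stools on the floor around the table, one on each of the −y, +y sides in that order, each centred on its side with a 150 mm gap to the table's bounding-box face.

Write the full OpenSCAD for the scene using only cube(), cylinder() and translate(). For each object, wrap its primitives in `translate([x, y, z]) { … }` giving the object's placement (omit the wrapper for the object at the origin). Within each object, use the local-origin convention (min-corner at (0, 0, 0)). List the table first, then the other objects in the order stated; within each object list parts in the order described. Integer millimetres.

translate([0, 0, 662]) cube([1476, 763, 44]);
translate([42, 42, 0]) cylinder(h = 662, r = 28);
translate([1434, 42, 0]) cylinder(h = 662, r = 28);
translate([42, 721, 0]) cylinder(h = 662, r = 28);
translate([1434, 721, 0]) cylinder(h = 662, r = 28);
translate([579, -409, 0]) {
  translate([0, 0, 368]) cube([318, 259, 37]);
  translate([24, 24, 0]) cylinder(h = 368, r = 24);
  translate([294, 24, 0]) cylinder(h = 368, r = 24);
  translate([24, 235, 0]) cylinder(h = 368, r = 24);
  translate([294, 235, 0]) cylinder(h = 368, r = 24);
}
translate([579, 913, 0]) {
  translate([0, 0, 368]) cube([318, 259, 37]);
  translate([24, 24, 0]) cylinder(h = 368, r = 24);
  translate([294, 24, 0]) cylinder(h = 368, r = 24);
  translate([24, 235, 0]) cylinder(h = 368, r = 24);
  translate([294, 235, 0]) cylinder(h = 368, r = 24);
}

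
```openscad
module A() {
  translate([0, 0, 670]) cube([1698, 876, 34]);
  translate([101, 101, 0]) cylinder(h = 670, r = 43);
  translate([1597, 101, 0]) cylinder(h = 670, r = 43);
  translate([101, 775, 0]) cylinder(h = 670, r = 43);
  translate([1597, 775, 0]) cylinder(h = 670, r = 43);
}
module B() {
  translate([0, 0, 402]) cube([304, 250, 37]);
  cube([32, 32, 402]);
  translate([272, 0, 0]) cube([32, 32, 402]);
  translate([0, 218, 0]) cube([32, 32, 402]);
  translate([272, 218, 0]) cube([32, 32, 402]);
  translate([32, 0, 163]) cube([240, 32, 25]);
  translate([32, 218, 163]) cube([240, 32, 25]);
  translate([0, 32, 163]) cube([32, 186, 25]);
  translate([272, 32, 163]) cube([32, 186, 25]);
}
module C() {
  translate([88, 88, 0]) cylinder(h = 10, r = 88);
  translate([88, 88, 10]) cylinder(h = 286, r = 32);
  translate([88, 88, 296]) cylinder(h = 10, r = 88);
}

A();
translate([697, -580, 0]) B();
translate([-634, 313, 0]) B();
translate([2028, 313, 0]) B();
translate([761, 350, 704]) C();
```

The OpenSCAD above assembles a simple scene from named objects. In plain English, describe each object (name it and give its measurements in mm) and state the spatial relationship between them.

A is a table with a 1698×876 mm rectangular top, 34 mm thick, top surface at z = 704 mm, supported by four round legs of 86 mm diameter, each leg's bounding box inset 58 mm from the nearest pair of top edges, running from the floor.

B is a four-legged stool. The seat is a 304×250×37 mm slab whose top surface is at z = 439 mm; four square legs, each 32×32 mm in cross-section, run from the floor (z = 0) to the underside of the seat, each flush with a corner of the seat. Four stretchers, 32 mm wide and 25 mm tall, connect adjacent legs with their undersides at z = 163 mm, each running between the inner faces of the legs it joins and aligned with the legs' outer faces on the other axis.

C is a spool: two coaxial disc flanges of radius 88 mm and thickness 10 mm, joined by a core cylinder of radius 32 mm and height 286 mm. The lower flange rests on z = 0 and the three cylinders share a vertical axis.

Three stools sit around the table at the −y, −x, +x sides. The spool is on top of the table, centred.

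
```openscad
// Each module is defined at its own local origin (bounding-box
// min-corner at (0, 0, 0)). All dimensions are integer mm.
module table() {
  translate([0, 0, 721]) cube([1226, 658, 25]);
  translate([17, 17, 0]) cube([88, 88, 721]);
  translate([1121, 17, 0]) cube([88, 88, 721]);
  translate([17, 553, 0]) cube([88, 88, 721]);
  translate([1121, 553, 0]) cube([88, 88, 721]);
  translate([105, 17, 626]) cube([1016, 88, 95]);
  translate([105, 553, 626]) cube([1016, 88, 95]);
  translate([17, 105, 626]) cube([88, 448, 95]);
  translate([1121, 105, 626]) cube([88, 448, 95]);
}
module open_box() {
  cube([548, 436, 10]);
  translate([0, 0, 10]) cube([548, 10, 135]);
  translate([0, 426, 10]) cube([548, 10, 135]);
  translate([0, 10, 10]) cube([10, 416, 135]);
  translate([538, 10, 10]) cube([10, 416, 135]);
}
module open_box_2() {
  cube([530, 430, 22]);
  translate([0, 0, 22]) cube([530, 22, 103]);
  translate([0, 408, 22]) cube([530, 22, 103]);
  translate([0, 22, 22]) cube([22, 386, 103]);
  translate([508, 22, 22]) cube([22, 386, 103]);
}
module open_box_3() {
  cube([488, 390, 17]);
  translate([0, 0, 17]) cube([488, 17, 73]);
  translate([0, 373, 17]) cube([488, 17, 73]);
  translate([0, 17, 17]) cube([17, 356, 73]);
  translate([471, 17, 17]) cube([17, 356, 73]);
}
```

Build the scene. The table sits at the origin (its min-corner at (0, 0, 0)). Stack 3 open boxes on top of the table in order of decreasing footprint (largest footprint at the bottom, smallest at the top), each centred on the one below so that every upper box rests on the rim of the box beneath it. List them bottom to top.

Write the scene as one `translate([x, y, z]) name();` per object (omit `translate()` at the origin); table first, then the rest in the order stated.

table();
translate([339, 111, 746]) open_box();
translate([348, 114, 891]) open_box_2();
translate([369, 134, 1016]) open_box_3();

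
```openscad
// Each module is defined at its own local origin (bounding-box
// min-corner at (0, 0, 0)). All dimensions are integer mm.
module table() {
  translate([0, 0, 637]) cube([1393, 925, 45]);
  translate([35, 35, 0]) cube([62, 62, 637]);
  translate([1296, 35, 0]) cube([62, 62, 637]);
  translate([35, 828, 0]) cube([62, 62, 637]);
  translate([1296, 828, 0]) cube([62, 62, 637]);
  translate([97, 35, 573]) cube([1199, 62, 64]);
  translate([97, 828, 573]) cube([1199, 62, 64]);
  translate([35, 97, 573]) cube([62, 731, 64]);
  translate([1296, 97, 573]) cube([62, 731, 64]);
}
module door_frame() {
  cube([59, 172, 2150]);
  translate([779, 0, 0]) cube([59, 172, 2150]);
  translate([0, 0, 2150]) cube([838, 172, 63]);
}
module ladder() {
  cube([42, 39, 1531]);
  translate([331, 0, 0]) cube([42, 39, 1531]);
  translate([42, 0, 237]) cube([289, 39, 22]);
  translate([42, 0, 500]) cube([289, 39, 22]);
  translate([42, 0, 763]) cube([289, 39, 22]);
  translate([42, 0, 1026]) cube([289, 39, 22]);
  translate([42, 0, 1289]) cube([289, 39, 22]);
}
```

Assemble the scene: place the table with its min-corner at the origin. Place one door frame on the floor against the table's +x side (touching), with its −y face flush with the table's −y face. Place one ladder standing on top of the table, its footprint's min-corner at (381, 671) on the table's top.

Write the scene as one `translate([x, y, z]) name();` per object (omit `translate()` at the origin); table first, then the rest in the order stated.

table();
translate([1393, 0, 0]) door_frame();
translate([381, 671, 682]) ladder();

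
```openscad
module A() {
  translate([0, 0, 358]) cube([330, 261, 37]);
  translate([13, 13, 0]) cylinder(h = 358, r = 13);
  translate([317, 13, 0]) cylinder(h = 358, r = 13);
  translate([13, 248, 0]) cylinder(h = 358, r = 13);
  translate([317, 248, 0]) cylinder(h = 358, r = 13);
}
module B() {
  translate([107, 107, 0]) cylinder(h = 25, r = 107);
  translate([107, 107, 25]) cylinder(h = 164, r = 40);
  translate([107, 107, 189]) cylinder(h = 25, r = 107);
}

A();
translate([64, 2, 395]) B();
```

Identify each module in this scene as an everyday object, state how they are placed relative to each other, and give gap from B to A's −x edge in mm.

A is a stool. B is a spool. The spool is on top of the stool. The gap from the spool to the stool's −x edge is 64 mm.

The spool's min-x is at 64; the stool's min-x is 0; gap = 64 mm.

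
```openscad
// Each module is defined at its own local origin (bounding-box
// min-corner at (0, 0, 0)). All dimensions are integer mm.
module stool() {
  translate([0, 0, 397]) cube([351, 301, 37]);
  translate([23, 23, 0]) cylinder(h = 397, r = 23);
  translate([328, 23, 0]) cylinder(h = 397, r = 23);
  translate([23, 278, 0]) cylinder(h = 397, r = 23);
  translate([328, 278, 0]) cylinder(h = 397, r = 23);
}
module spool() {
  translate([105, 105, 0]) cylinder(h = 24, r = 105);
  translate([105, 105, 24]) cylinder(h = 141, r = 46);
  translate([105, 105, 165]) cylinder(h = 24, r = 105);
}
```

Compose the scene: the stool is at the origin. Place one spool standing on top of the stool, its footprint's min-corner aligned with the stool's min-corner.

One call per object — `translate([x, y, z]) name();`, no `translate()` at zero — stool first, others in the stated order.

stool();
translate([0, 0, 434]) spool();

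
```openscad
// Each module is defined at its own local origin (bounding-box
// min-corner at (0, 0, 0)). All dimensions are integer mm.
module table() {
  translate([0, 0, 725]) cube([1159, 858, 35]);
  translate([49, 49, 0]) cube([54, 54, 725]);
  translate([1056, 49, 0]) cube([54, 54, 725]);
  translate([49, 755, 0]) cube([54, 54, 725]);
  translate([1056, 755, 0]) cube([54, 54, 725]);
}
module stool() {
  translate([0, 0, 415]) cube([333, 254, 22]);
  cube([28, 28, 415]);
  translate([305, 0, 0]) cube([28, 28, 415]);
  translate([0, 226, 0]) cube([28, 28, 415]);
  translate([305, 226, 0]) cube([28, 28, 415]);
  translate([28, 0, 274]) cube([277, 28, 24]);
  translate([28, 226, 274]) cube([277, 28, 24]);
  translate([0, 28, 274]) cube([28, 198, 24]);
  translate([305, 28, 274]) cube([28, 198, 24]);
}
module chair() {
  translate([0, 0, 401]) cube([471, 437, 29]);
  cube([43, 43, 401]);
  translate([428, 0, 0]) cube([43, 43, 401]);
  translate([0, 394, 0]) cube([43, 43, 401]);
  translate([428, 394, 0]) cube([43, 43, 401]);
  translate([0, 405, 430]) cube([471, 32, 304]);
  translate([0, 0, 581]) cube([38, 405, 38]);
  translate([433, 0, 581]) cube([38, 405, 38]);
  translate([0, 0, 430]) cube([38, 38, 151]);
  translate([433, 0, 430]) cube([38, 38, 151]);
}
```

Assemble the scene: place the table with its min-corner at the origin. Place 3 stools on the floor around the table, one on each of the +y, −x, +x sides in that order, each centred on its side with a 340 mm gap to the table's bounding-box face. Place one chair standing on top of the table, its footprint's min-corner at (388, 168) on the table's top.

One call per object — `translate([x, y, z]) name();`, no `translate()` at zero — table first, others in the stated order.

table();
translate([413, 1198, 0]) stool();
translate([-673, 302, 0]) stool();
translate([1499, 302, 0]) stool();
translate([388, 168, 760]) chair();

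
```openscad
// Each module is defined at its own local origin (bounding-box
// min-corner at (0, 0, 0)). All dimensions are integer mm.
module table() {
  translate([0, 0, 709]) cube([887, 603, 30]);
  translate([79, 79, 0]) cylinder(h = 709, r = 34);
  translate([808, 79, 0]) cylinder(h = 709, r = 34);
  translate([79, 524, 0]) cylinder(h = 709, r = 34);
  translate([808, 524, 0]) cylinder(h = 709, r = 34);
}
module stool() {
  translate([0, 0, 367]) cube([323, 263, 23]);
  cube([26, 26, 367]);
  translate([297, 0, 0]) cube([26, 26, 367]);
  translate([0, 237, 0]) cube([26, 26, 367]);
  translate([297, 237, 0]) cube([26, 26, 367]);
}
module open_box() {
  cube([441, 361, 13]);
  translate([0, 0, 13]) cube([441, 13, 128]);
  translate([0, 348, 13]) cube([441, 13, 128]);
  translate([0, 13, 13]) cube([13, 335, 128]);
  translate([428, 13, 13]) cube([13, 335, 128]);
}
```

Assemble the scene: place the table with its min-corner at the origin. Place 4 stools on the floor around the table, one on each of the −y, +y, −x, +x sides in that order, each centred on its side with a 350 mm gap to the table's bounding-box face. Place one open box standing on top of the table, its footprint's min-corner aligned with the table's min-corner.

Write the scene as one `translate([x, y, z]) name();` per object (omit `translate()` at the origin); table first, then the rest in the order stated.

table();
translate([282, -613, 0]) stool();
translate([282, 953, 0]) stool();
translate([-673, 170, 0]) stool();
translate([1237, 170, 0]) stool();
translate([0, 0, 739]) open_box();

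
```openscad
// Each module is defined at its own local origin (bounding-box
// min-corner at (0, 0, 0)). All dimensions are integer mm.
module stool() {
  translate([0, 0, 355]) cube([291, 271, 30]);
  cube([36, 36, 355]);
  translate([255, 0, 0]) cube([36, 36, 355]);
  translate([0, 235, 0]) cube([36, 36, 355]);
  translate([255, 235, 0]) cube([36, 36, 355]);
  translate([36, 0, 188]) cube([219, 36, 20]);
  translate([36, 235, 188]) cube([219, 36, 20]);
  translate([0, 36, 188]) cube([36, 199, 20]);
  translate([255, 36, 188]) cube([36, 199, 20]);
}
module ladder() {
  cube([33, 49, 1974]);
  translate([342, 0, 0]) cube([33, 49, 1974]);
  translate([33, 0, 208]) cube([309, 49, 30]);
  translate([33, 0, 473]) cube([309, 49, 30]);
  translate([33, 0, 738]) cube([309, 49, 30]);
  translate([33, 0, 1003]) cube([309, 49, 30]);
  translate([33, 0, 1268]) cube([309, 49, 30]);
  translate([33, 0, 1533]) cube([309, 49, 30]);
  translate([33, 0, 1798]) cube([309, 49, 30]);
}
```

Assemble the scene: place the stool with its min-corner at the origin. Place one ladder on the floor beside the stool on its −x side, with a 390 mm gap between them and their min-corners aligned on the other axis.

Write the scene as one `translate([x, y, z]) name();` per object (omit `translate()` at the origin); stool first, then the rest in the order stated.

stool();
translate([-765, 0, 0]) ladder();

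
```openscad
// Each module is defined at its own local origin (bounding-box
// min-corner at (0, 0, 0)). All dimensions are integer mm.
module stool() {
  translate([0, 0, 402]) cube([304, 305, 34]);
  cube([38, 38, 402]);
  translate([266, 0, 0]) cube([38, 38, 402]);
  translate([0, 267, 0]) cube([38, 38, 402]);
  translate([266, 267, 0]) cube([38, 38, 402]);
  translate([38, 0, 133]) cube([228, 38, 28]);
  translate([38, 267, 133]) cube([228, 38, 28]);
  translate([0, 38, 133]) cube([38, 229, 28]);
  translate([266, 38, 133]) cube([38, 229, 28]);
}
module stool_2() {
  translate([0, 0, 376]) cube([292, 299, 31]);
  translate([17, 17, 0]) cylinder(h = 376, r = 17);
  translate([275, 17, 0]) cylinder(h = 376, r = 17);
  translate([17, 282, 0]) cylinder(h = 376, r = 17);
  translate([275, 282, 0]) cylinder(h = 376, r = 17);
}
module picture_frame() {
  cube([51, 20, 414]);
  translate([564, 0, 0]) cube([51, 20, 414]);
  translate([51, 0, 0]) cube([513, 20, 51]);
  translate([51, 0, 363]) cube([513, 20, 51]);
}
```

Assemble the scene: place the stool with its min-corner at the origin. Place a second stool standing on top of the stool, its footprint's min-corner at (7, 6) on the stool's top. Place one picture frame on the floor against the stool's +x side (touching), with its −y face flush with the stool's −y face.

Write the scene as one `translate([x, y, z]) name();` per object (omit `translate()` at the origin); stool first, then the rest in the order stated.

stool();
translate([7, 6, 436]) stool_2();
translate([304, 0, 0]) picture_frame();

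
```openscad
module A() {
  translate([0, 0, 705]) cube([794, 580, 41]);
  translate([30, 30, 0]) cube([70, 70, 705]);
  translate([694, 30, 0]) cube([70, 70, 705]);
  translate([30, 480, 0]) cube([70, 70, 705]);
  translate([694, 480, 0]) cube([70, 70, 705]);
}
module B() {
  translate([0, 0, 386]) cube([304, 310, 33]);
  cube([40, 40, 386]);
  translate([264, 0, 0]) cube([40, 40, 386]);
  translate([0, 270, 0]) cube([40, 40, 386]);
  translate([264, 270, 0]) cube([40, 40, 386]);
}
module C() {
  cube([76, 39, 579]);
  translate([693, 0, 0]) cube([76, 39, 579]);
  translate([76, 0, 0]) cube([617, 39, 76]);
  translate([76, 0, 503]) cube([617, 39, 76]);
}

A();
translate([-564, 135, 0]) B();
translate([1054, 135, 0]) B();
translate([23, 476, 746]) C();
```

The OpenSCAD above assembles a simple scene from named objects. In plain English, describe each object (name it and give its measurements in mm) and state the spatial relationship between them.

A is a table with a 794×580 mm rectangular top, 41 mm thick, top surface at z = 746 mm, supported by four 70×70 mm square legs, each inset 30 mm from the nearest pair of top edges, running from the floor.

B is a four-legged stool. The seat is 304×310 mm, 33 mm thick, top at z = 419 mm. It stands on four square legs, each 40×40 mm in cross-section, from z = 0 to the seat underside, each flush with a corner of the seat.

C is a rectangular picture frame lying in the x–z plane (depth along y). The opening is 617 mm wide (x) by 427 mm tall (z), surrounded by a border 76 mm wide on all four sides. The frame is 39 mm deep and is made of two full-height vertical stiles with two horizontal rails fitted between them.

Two stools sit around the table at the −x, +x sides. The picture frame is on top of the table.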